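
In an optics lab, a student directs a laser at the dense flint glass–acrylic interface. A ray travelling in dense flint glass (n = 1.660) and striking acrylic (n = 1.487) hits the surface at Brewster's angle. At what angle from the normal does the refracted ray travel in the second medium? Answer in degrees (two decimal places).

tan θ_B = n₂/n₁ = 1.487/1.660 = 0.8958, so θ_B = 41.85°.
At Brewster's angle the reflected and refracted rays are perpendicular, so θ_t = 90° − θ_B = 90° − 41.85° = 48.15°.

θ_t ≈ 48.15°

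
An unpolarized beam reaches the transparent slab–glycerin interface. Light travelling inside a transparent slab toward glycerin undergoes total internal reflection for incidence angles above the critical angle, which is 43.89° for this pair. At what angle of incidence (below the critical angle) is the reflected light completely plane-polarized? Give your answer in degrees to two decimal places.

θ_B ≈ 34.73°

n₂/n₁ = sin θ_c = sin 43.89° = 0.6933.
tan θ_B equals the same ratio, so θ_B = arctan(0.6933) = 34.73°.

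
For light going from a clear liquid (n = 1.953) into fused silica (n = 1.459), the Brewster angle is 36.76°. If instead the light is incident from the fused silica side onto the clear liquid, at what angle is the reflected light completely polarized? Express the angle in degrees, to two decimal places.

θ_B' ≈ 53.24°

Reversing the direction swaps n₁ and n₂, so tan θ_B' = 1/tan θ_B and θ_B' = 90° − θ_B.
Hence θ_B' = 90° − 36.76° = 53.24°.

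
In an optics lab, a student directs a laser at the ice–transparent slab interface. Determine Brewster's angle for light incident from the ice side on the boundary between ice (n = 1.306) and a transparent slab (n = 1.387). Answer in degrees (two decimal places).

θ_B ≈ 46.72°

Here n₂/n₁ = 1.387/1.306 = 1.0620, and Brewster's law gives tan θ_B = n₂/n₁.
θ_B = arctan(1.0620) = 46.72°.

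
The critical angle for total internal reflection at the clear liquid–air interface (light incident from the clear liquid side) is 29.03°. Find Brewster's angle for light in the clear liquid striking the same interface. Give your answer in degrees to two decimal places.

θ_B ≈ 25.89°

sin θ_c = n₂/n₁, so n₂/n₁ = sin 29.03° = 0.4853.
Brewster: tan θ_B = n₂/n₁ = 0.4853.
θ_B = arctan(0.4853) = 25.89°.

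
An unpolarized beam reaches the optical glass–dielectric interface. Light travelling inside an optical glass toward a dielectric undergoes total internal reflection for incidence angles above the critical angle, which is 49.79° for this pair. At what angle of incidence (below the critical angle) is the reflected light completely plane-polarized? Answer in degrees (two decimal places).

θ_B ≈ 37.37°

sin θ_c = n₂/n₁, so n₂/n₁ = sin 49.79° = 0.7637.
Brewster: tan θ_B = n₂/n₁ = 0.7637.
θ_B = arctan(0.7637) = 37.37°.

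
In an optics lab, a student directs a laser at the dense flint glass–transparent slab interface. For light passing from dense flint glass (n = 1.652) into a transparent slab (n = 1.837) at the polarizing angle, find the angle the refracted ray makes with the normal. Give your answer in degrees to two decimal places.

θ_t ≈ 41.96°

tan θ_B = n₂/n₁ = 1.837/1.652 = 1.1120, so θ_B = 48.04°.
The refracted ray is perpendicular to the reflected ray, so θ_t = 90° − θ_B = 41.96°.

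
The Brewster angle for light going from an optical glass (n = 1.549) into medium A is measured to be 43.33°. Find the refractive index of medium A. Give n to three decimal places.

Full polarization of the reflected beam means tan θ_B = n₂/n₁, where n₁ is the incident medium (an optical glass).
n₂ = n₁ tan θ_B = 1.549 × tan 43.33° = 1.461.

n ≈ 1.461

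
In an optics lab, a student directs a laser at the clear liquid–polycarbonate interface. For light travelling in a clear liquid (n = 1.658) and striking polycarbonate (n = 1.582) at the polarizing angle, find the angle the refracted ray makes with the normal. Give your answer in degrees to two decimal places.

θ_t ≈ 46.34°

θ_B = arctan(n₂/n₁) = arctan(1.582/1.658) = 43.66°.
Since θ_B + θ_t = 90° at Brewster incidence, θ_t = 90° − 43.66° = 46.34°.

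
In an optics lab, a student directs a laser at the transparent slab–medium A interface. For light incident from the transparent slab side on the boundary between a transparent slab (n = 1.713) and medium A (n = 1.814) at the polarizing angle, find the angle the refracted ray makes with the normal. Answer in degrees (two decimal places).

θ_t ≈ 43.36°

θ_B = arctan(n₂/n₁) = arctan(1.814/1.713) = 46.64°.
The refracted ray is perpendicular to the reflected ray, so θ_t = 90° − θ_B = 43.36°.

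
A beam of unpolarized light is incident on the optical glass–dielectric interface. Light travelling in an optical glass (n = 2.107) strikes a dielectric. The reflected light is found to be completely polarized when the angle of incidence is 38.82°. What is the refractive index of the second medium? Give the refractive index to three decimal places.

n ≈ 1.695

Brewster's law: tan θ_B = n₂/n₁ (light incident in an optical glass, refracted into a dielectric).
n₂ = n₁ tan θ_B = 2.107 × tan 38.82° = 1.695.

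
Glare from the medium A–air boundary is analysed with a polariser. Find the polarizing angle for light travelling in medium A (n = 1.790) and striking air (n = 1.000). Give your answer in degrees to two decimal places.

θ_B ≈ 29.19°

Brewster's condition: tan θ_B = n₂/n₁ = 1.000/1.790 = 0.5587. Taking the arctangent, θ_B = 29.19°.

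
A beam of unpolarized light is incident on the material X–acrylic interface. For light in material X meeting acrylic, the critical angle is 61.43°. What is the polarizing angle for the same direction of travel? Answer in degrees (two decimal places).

n₂/n₁ = sin θ_c = sin 61.43° = 0.8782.
tan θ_B equals the same ratio, so θ_B = arctan(0.8782) = 41.29°.

θ_B ≈ 41.29°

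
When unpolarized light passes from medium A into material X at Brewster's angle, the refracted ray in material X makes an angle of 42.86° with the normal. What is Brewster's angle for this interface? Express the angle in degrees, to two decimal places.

θ_B ≈ 47.14°

At Brewster's angle the reflected and refracted rays are perpendicular, so θ_B + θ_t = 90°.
θ_B = 90° − 42.86° = 47.14°.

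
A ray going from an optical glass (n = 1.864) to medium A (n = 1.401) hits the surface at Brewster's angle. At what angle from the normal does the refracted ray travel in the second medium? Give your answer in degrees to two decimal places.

θ_t ≈ 53.07°

θ_B = arctan(n₂/n₁) = arctan(1.401/1.864) = 36.93°.
At Brewster's angle the reflected and refracted rays are perpendicular, so θ_t = 90° − θ_B = 90° − 36.93° = 53.07°.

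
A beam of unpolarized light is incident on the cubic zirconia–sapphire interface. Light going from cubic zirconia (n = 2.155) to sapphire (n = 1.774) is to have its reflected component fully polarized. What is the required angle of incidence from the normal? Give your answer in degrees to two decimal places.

tan θ_B = n₂/n₁ = 1.774/2.155 = 0.8232.
θ_B = arctan(0.8232) = 39.46°.

θ_B ≈ 39.46°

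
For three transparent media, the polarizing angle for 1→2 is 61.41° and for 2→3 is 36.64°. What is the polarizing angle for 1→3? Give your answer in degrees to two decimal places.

θ_B ≈ 53.77°

n₂/n₁ = tan 61.41° = 1.8349 and n₃/n₂ = tan 36.64° = 0.7437.
n₃/n₁ = 1.3647. Then tan θ_B(1→3) = n₃/n₁, so θ_B(1→3) = arctan(1.3647) = 53.77°.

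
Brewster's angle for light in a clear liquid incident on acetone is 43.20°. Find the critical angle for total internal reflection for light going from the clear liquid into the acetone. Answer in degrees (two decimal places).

θ_c ≈ 69.89°

n₂/n₁ = tan 43.20° = 0.9391; the critical angle satisfies sin θ_c = n₂/n₁.
θ_c = arcsin(0.9391) = 69.89°.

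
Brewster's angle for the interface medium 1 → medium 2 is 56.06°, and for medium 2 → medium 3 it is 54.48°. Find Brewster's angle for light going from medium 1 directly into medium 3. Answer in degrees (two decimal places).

θ_B ≈ 64.34°

Each Brewster angle gives a ratio: n₂/n₁ = tan 56.06° = 1.4859, n₃/n₂ = tan 54.48° = 1.4009.
Multiplying, n₃/n₁ = 1.4859 × 1.4009 = 2.0816, and θ_B(1→3) = arctan 2.0816 = 64.34°.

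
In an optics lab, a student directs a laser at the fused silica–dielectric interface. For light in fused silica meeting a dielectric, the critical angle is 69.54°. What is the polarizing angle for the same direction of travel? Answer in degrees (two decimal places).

n₂/n₁ = sin θ_c = sin 69.54° = 0.9369.
tan θ_B equals the same ratio, so θ_B = arctan(0.9369) = 43.13°.

θ_B ≈ 43.13°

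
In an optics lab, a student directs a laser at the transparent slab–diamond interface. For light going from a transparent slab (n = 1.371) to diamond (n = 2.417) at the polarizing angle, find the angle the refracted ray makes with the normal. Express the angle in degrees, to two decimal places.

tan θ_B = n₂/n₁ = 2.417/1.371 = 1.7629, so θ_B = 60.44°.
At Brewster's angle the reflected and refracted rays are perpendicular, so θ_t = 90° − θ_B = 90° − 60.44° = 29.56°.

θ_t ≈ 29.56°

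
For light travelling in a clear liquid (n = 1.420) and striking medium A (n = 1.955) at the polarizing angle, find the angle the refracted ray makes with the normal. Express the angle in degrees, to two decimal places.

θ_B = arctan(n₂/n₁) = arctan(1.955/1.420) = 54.01°.
Since θ_B + θ_t = 90° at Brewster incidence, θ_t = 90° − 54.01° = 35.99°.

θ_t ≈ 35.99°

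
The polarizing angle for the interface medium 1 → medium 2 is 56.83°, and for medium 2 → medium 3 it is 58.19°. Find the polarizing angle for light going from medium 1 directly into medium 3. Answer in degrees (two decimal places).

tan θ_B(1→2) = n₂/n₁ = tan 56.83° = 1.5299.
tan θ_B(2→3) = n₃/n₂ = tan 58.19° = 1.6122.
Multiplying, n₃/n₁ = 1.5299 × 1.6122 = 2.4665, and θ_B(1→3) = arctan 2.4665 = 67.93°.

θ_B ≈ 67.93°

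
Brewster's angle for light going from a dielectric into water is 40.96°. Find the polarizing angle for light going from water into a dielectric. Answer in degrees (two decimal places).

θ_B' ≈ 49.04°

tan θ_B' = n₁/n₂ = 1/tan θ_B, so θ_B' = 90° − θ_B.
θ_B' = 90° − 40.96° = 49.04°.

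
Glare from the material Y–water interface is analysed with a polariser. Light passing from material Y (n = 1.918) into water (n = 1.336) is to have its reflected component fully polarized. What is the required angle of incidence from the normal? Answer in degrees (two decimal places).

θ_B ≈ 34.86°

Here n₂/n₁ = 1.336/1.918 = 0.6966, and Brewster's law gives tan θ_B = n₂/n₁.
So θ_B = arctan 0.6966 = 34.86°.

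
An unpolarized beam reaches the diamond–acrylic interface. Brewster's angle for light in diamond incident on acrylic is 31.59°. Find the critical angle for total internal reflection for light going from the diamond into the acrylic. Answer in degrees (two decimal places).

n₂/n₁ = tan 31.59° = 0.6150; the critical angle satisfies sin θ_c = n₂/n₁.
θ_c = arcsin(0.6150) = 37.95°.

θ_c ≈ 37.95°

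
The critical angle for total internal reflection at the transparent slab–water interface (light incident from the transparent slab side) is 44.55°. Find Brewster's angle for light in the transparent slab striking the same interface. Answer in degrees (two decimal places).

θ_B ≈ 35.05°

n₂/n₁ = sin θ_c = sin 44.55° = 0.7015.
tan θ_B equals the same ratio, so θ_B = arctan(0.7015) = 35.05°.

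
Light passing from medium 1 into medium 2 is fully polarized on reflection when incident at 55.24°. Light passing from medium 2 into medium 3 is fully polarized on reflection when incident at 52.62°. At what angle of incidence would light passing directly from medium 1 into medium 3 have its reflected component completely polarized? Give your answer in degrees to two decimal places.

Each Brewster angle gives a ratio: n₂/n₁ = tan 55.24° = 1.4410, n₃/n₂ = tan 52.62° = 1.3089.
Multiplying, n₃/n₁ = 1.4410 × 1.3089 = 1.8861, and θ_B(1→3) = arctan 1.8861 = 62.07°.

θ_B ≈ 62.07°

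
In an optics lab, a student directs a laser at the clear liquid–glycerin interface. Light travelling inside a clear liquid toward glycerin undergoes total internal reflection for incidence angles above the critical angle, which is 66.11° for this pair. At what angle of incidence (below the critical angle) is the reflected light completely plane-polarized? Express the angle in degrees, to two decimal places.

n₂/n₁ = sin θ_c = sin 66.11° = 0.9143.
tan θ_B equals the same ratio, so θ_B = arctan(0.9143) = 42.44°.

θ_B ≈ 42.44°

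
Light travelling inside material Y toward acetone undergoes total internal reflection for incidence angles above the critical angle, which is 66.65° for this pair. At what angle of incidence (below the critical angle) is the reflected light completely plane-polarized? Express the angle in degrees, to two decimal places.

θ_B ≈ 42.56°

n₂/n₁ = sin θ_c = sin 66.65° = 0.9181.
tan θ_B equals the same ratio, so θ_B = arctan(0.9181) = 42.56°.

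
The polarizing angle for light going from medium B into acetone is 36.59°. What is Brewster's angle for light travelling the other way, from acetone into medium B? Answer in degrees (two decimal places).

The two Brewster angles are complementary: θ_B' = 90° − θ_B = 90° − 36.59° = 53.41°.

θ_B' ≈ 53.41°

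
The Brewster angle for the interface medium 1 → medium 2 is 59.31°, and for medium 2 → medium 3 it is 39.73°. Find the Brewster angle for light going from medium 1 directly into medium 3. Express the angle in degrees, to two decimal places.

tan θ_B(1→2) = n₂/n₁ = tan 59.31° = 1.6849.
tan θ_B(2→3) = n₃/n₂ = tan 39.73° = 0.8311.
Multiplying, n₃/n₁ = 1.6849 × 0.8311 = 1.4003, and θ_B(1→3) = arctan 1.4003 = 54.47°.

θ_B ≈ 54.47°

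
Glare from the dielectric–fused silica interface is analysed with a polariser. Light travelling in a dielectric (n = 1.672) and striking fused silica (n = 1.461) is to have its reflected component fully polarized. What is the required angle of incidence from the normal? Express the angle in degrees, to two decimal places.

θ_B ≈ 41.15°

At Brewster's angle the reflected and refracted rays are perpendicular, which with Snell's law gives tan θ_B = n₂/n₁.
Here n₂/n₁ = 1.461/1.672 = 0.8738, and Brewster's law gives tan θ_B = n₂/n₁.
θ_B = arctan(0.8738) = 41.15°.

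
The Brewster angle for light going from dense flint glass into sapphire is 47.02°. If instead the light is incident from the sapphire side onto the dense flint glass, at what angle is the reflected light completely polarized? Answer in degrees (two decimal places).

θ_B' ≈ 42.98°

The two Brewster angles are complementary: θ_B' = 90° − θ_B = 90° − 47.02° = 42.98°.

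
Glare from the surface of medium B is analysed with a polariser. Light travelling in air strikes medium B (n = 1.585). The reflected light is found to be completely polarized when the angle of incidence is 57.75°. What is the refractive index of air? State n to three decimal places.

n ≈ 1.000

At the Brewster angle, tan θ_B = n₂/n₁ with n₁ on the incident side (air) and n₂ on the transmitted side (medium B).
n₁ = n₂ / tan θ_B = 1.585 / tan 57.75° = 1.000.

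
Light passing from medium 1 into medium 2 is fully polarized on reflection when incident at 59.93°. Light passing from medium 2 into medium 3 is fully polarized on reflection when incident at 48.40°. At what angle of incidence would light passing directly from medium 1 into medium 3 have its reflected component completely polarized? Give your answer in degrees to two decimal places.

tan θ_B(1→2) = n₂/n₁ = tan 59.93° = 1.7272.
tan θ_B(2→3) = n₃/n₂ = tan 48.40° = 1.1263.
Multiplying, n₃/n₁ = 1.7272 × 1.1263 = 1.9454, and θ_B(1→3) = arctan 1.9454 = 62.79°.

θ_B ≈ 62.79°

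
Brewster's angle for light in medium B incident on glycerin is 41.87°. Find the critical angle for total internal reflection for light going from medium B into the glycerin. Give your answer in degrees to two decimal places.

θ_c ≈ 63.68°

From Brewster, n₂/n₁ = tan θ_B = tan 41.87° = 0.8963.
Then sin θ_c = n₂/n₁ = 0.8963, so θ_c = arcsin 0.8963 = 63.68°.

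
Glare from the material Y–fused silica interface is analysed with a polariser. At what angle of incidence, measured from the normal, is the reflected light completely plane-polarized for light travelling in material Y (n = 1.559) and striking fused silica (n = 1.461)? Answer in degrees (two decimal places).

θ_B ≈ 43.14°

Here n₂/n₁ = 1.461/1.559 = 0.9371, and Brewster's law gives tan θ_B = n₂/n₁. Taking the arctangent, θ_B = 43.14°.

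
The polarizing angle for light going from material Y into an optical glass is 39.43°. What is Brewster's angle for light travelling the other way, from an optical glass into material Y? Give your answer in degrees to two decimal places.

θ_B' ≈ 50.57°

The two Brewster angles are complementary: θ_B' = 90° − θ_B = 90° − 39.43° = 50.57°.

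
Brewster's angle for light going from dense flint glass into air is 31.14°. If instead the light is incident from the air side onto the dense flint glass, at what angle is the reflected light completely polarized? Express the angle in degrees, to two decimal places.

tan θ_B' = n₁/n₂ = 1/tan θ_B, so θ_B' = 90° − θ_B.
θ_B' = 90° − 31.14° = 58.86°.

θ_B' ≈ 58.86°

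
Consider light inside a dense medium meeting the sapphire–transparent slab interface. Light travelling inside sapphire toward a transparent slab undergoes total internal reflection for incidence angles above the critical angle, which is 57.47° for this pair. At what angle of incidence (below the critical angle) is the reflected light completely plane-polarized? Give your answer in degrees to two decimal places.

At the critical angle sin θ_c = n₂/n₁, giving n₂/n₁ = sin 57.47° = 0.8431.
Then tan θ_B = n₂/n₁ = 0.8431, so θ_B = arctan 0.8431 = 40.13°.

θ_B ≈ 40.13°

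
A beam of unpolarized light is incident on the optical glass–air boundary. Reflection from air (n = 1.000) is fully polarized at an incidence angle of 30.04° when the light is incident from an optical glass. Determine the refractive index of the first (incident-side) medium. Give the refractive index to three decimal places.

n ≈ 1.729

Full polarization of the reflected beam means tan θ_B = n₂/n₁, where n₁ is the incident medium (an optical glass).
n₁ = n₂ / tan θ_B = 1.000 / tan 30.04° = 1.729.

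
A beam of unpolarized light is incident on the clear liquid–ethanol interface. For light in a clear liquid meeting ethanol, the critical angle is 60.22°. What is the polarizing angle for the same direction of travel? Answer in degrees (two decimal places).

n₂/n₁ = sin θ_c = sin 60.22° = 0.8679.
tan θ_B equals the same ratio, so θ_B = arctan(0.8679) = 40.96°.

θ_B ≈ 40.96°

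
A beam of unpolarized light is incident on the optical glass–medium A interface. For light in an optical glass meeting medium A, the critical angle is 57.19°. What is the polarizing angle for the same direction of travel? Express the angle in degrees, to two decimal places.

At the critical angle sin θ_c = n₂/n₁, giving n₂/n₁ = sin 57.19° = 0.8405.
Then tan θ_B = n₂/n₁ = 0.8405, so θ_B = arctan 0.8405 = 40.05°.

θ_B ≈ 40.05°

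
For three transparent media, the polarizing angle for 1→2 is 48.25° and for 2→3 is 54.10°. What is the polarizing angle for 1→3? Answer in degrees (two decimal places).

Each Brewster angle gives a ratio: n₂/n₁ = tan 48.25° = 1.1204, n₃/n₂ = tan 54.10° = 1.3814.
n₃/n₁ = 1.5478. Then tan θ_B(1→3) = n₃/n₁, so θ_B(1→3) = arctan(1.5478) = 57.13°.

θ_B ≈ 57.13°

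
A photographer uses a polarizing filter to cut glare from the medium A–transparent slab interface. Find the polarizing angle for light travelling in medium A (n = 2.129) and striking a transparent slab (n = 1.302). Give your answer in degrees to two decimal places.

θ_B ≈ 31.45°

Brewster's condition: tan θ_B = n₂/n₁ = 1.302/2.129 = 0.6116.
So θ_B = arctan 0.6116 = 31.45°.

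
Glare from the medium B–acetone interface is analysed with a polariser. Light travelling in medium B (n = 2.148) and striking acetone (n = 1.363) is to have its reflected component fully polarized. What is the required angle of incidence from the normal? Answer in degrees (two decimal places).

θ_B ≈ 32.40°

Brewster's condition: tan θ_B = n₂/n₁ = 1.363/2.148 = 0.6345.
So θ_B = arctan 0.6345 = 32.40°.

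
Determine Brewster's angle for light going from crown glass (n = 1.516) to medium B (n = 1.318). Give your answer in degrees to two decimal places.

θ_B ≈ 41.00°

tan θ_B = n₂/n₁ = 1.318/1.516 = 0.8694. Taking the arctangent, θ_B = 41.00°.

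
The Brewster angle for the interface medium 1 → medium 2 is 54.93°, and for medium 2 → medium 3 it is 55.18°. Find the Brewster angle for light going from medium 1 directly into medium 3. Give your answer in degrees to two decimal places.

θ_B ≈ 63.97°

Each Brewster angle gives a ratio: n₂/n₁ = tan 54.93° = 1.4244, n₃/n₂ = tan 55.18° = 1.4377.
Multiplying, n₃/n₁ = 1.4244 × 1.4377 = 2.0480, and θ_B(1→3) = arctan 2.0480 = 63.97°.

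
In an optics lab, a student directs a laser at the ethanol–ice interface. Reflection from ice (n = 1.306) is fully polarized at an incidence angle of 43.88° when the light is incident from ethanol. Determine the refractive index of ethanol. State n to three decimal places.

n ≈ 1.358

Full polarization of the reflected beam means tan θ_B = n₂/n₁, where n₁ is the incident medium (ethanol).
n₁ = n₂ / tan θ_B = 1.306 / tan 43.88° = 1.358.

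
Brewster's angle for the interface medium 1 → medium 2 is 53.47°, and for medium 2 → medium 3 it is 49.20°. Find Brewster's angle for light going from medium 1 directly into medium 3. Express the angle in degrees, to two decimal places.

Each Brewster angle gives a ratio: n₂/n₁ = tan 53.47° = 1.3499, n₃/n₂ = tan 49.20° = 1.1585.
Multiplying, n₃/n₁ = 1.3499 × 1.1585 = 1.5639, and θ_B(1→3) = arctan 1.5639 = 57.40°.

θ_B ≈ 57.40°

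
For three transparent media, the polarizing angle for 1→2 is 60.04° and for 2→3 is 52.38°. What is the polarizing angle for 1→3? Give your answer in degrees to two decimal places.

θ_B ≈ 66.05°

n₂/n₁ = tan 60.04° = 1.7348 and n₃/n₂ = tan 52.38° = 1.2976.
n₃/n₁ = 2.2511. Then tan θ_B(1→3) = n₃/n₁, so θ_B(1→3) = arctan(2.2511) = 66.05°.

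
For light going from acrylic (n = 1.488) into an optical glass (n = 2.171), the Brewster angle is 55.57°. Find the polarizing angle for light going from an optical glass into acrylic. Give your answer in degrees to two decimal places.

tan θ_B' = n₁/n₂ = 1/tan θ_B, so θ_B' = 90° − θ_B.
θ_B' = 90° − 55.57° = 34.43°.

θ_B' ≈ 34.43°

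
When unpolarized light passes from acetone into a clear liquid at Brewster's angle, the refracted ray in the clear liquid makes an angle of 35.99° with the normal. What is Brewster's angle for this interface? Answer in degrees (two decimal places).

Brewster's condition makes the reflected and refracted beams perpendicular: θ_B + θ_t = 90°.
θ_B = 90° − 35.99° = 54.01°.

θ_B ≈ 54.01°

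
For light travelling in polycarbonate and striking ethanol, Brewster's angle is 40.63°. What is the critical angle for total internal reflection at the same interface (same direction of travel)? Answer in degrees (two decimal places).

tan θ_B = n₂/n₁ = tan 40.63° = 0.8580.
Total internal reflection: sin θ_c = n₂/n₁ = 0.8580.
θ_c = arcsin(0.8580) = 59.09°.

θ_c ≈ 59.09°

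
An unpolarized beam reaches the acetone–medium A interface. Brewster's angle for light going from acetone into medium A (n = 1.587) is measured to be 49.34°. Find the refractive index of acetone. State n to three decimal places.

n ≈ 1.363

At Brewster's angle, tan θ_B = n₂/n₁ with n₁ on the incident side (acetone) and n₂ on the transmitted side (medium A).
n₁ = n₂ / tan θ_B = 1.587 / tan 49.34° = 1.363.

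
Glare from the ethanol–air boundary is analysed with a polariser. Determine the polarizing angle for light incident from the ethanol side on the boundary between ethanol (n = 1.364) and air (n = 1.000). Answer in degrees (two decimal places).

θ_B ≈ 36.25°

Brewster's condition: tan θ_B = n₂/n₁ = 1.000/1.364 = 0.7331.
So θ_B = arctan 0.7331 = 36.25°.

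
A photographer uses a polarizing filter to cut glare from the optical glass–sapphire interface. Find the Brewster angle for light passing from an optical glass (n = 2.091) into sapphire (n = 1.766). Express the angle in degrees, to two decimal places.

The reflected p-component vanishes when tan θ_B = n₂/n₁.
Brewster's condition: tan θ_B = n₂/n₁ = 1.766/2.091 = 0.8446. Taking the arctangent, θ_B = 40.18°.

θ_B ≈ 40.18°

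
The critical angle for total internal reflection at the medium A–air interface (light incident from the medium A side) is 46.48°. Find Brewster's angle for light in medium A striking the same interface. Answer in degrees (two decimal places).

At the critical angle sin θ_c = n₂/n₁, giving n₂/n₁ = sin 46.48° = 0.7251.
Then tan θ_B = n₂/n₁ = 0.7251, so θ_B = arctan 0.7251 = 35.95°.

θ_B ≈ 35.95°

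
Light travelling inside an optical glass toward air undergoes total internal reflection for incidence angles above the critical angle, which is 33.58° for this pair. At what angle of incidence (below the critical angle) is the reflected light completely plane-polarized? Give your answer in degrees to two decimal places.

θ_B ≈ 28.95°

At the critical angle sin θ_c = n₂/n₁, giving n₂/n₁ = sin 33.58° = 0.5531.
Then tan θ_B = n₂/n₁ = 0.5531, so θ_B = arctan 0.5531 = 28.95°.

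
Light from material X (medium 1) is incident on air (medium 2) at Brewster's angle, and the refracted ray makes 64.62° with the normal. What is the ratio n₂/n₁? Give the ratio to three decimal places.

n₂/n₁ ≈ 0.474

At Brewster incidence θ_B = 90° − θ_t = 90° − 64.62° = 25.38°.
tan θ_B = n₂/n₁, so n₂/n₁ = tan 25.38° = 0.474.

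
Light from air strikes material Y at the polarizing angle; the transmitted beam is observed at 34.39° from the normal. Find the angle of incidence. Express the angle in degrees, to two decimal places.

θ_B ≈ 55.61°

At Brewster's angle the reflected and refracted rays are perpendicular, so θ_B + θ_t = 90°.
θ_B = 90° − 34.39° = 55.61°.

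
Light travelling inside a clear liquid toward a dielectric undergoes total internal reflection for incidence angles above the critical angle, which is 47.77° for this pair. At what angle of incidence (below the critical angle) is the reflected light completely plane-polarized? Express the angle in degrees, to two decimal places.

At the critical angle sin θ_c = n₂/n₁, giving n₂/n₁ = sin 47.77° = 0.7405.
Then tan θ_B = n₂/n₁ = 0.7405, so θ_B = arctan 0.7405 = 36.52°.

θ_B ≈ 36.52°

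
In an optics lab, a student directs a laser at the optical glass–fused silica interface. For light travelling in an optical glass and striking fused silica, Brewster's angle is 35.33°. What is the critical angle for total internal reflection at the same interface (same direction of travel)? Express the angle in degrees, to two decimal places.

tan θ_B = n₂/n₁ = tan 35.33° = 0.7088.
Total internal reflection: sin θ_c = n₂/n₁ = 0.7088.
θ_c = arcsin(0.7088) = 45.14°.

θ_c ≈ 45.14°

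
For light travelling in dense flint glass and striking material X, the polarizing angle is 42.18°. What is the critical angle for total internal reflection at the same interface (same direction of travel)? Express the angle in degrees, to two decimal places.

θ_c ≈ 64.97°

tan θ_B = n₂/n₁ = tan 42.18° = 0.9061.
Total internal reflection: sin θ_c = n₂/n₁ = 0.9061.
θ_c = arcsin(0.9061) = 64.97°.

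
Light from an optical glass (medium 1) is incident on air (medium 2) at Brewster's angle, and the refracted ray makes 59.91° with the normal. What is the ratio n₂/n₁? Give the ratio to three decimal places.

n₂/n₁ ≈ 0.579

At Brewster incidence θ_B = 90° − θ_t = 90° − 59.91° = 30.09°.
Then n₂/n₁ = tan θ_B = tan 30.09° = 0.579.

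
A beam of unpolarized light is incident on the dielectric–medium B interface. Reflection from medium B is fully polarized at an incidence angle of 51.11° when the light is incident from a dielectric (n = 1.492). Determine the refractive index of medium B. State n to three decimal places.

n ≈ 1.850

At the polarizing angle, tan θ_B = n₂/n₁ with n₁ on the incident side (a dielectric) and n₂ on the transmitted side (medium B).
n₂ = n₁ tan θ_B = 1.492 × tan 51.11° = 1.850.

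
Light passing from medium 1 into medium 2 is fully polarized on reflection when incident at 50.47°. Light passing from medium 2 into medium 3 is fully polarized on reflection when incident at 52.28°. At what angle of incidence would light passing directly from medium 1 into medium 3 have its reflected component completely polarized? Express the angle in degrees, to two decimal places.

θ_B ≈ 57.45°

tan θ_B(1→2) = n₂/n₁ = tan 50.47° = 1.2118.
tan θ_B(2→3) = n₃/n₂ = tan 52.28° = 1.2929.
Multiplying, n₃/n₁ = 1.2118 × 1.2929 = 1.5668, and θ_B(1→3) = arctan 1.5668 = 57.45°.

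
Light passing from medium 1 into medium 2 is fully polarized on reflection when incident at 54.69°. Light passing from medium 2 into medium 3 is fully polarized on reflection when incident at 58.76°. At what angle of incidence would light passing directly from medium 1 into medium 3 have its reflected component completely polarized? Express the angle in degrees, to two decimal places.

Each Brewster angle gives a ratio: n₂/n₁ = tan 54.69° = 1.4118, n₃/n₂ = tan 58.76° = 1.6486.
Multiplying, n₃/n₁ = 1.4118 × 1.6486 = 2.3275, and θ_B(1→3) = arctan 2.3275 = 66.75°.

θ_B ≈ 66.75°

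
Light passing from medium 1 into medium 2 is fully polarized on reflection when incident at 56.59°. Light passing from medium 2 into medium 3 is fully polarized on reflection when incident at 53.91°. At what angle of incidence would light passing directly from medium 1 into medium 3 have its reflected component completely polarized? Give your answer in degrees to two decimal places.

θ_B ≈ 64.32°

tan θ_B(1→2) = n₂/n₁ = tan 56.59° = 1.5160.
tan θ_B(2→3) = n₃/n₂ = tan 53.91° = 1.3718.
n₃/n₁ = 2.0797. Then tan θ_B(1→3) = n₃/n₁, so θ_B(1→3) = arctan(2.0797) = 64.32°.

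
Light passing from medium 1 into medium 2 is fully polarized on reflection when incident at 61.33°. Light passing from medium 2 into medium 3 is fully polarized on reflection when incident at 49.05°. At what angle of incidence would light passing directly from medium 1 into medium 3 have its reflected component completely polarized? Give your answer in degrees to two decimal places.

θ_B ≈ 64.62°

n₂/n₁ = tan 61.33° = 1.8288 and n₃/n₂ = tan 49.05° = 1.1524.
Multiplying, n₃/n₁ = 1.8288 × 1.1524 = 2.1075, and θ_B(1→3) = arctan 2.1075 = 64.62°.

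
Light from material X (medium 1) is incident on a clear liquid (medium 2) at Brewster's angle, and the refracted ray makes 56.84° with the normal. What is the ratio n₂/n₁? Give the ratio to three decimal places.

n₂/n₁ ≈ 0.653

At Brewster incidence θ_B = 90° − θ_t = 90° − 56.84° = 33.16°.
tan θ_B = n₂/n₁, so n₂/n₁ = tan 33.16° = 0.653.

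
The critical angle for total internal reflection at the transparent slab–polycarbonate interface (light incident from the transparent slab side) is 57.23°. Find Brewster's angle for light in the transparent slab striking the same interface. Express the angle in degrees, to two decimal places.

sin θ_c = n₂/n₁, so n₂/n₁ = sin 57.23° = 0.8409.
Brewster: tan θ_B = n₂/n₁ = 0.8409.
θ_B = arctan(0.8409) = 40.06°.

θ_B ≈ 40.06°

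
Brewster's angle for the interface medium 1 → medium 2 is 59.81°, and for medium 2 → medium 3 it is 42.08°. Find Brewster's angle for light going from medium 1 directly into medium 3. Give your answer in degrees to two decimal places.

tan θ_B(1→2) = n₂/n₁ = tan 59.81° = 1.7189.
tan θ_B(2→3) = n₃/n₂ = tan 42.08° = 0.9029.
n₃/n₁ = 1.5520. Then tan θ_B(1→3) = n₃/n₁, so θ_B(1→3) = arctan(1.5520) = 57.21°.

θ_B ≈ 57.21°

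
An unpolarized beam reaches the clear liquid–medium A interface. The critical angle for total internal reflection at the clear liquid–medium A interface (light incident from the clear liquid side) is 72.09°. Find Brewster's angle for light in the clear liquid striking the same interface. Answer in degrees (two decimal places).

θ_B ≈ 43.58°

sin θ_c = n₂/n₁, so n₂/n₁ = sin 72.09° = 0.9515.
Brewster: tan θ_B = n₂/n₁ = 0.9515.
θ_B = arctan(0.9515) = 43.58°.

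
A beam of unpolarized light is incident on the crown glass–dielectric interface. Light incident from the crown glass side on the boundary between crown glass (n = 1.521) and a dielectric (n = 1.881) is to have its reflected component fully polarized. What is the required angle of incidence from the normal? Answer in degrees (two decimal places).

Brewster's condition: tan θ_B = n₂/n₁ = 1.881/1.521 = 1.2367.
So θ_B = arctan 1.2367 = 51.04°.

θ_B ≈ 51.04°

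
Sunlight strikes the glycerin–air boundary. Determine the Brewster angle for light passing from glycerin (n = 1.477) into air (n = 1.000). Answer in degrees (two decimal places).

Here n₂/n₁ = 1.000/1.477 = 0.6770, and Brewster's law gives tan θ_B = n₂/n₁. Taking the arctangent, θ_B = 34.10°.

θ_B ≈ 34.10°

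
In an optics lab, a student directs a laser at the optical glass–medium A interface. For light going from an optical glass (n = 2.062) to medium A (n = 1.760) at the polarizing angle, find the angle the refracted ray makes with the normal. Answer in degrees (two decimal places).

θ_t ≈ 49.52°

θ_B = arctan(n₂/n₁) = arctan(1.760/2.062) = 40.48°.
The refracted ray is perpendicular to the reflected ray, so θ_t = 90° − θ_B = 49.52°.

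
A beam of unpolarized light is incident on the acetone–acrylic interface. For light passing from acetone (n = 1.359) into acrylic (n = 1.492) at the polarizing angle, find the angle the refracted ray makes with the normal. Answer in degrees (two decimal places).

tan θ_B = n₂/n₁ = 1.492/1.359 = 1.0979, so θ_B = 47.67°.
The refracted ray is perpendicular to the reflected ray, so θ_t = 90° − θ_B = 42.33°.

θ_t ≈ 42.33°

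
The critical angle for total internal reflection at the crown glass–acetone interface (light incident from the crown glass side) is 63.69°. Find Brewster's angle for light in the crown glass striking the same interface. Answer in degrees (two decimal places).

θ_B ≈ 41.87°

n₂/n₁ = sin θ_c = sin 63.69° = 0.8964.
tan θ_B equals the same ratio, so θ_B = arctan(0.8964) = 41.87°.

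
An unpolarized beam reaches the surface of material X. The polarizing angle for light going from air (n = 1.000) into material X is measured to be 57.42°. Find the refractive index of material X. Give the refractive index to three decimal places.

At the polarizing angle, tan θ_B = n₂/n₁ with n₁ on the incident side (air) and n₂ on the transmitted side (material X).
n₂ = n₁ tan θ_B = 1.000 × tan 57.42° = 1.565.

n ≈ 1.565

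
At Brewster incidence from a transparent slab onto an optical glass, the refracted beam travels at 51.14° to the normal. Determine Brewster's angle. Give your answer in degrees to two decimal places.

Brewster's condition makes the reflected and refracted beams perpendicular: θ_B + θ_t = 90°.
θ_B = 90° − 51.14° = 38.86°.

θ_B ≈ 38.86°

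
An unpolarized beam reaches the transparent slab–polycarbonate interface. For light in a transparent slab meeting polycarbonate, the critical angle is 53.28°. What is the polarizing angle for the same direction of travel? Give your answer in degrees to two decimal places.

θ_B ≈ 38.71°

At the critical angle sin θ_c = n₂/n₁, giving n₂/n₁ = sin 53.28° = 0.8016.
Then tan θ_B = n₂/n₁ = 0.8016, so θ_B = arctan 0.8016 = 38.71°.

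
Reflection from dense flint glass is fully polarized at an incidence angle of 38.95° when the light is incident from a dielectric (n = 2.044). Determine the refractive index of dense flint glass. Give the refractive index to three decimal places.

n ≈ 1.652

Brewster's law: tan θ_B = n₂/n₁ (light incident in a dielectric, refracted into dense flint glass).
n₂ = n₁ tan θ_B = 2.044 × tan 38.95° = 1.652.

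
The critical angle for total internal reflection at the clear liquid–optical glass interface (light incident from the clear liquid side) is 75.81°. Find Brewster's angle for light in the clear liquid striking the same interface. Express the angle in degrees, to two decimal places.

θ_B ≈ 44.11°

At the critical angle sin θ_c = n₂/n₁, giving n₂/n₁ = sin 75.81° = 0.9695.
Then tan θ_B = n₂/n₁ = 0.9695, so θ_B = arctan 0.9695 = 44.11°.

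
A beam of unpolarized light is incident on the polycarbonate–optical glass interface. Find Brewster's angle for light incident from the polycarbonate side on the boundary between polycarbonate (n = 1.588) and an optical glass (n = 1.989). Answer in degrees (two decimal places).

The reflected p-component vanishes when tan θ_B = n₂/n₁.
tan θ_B = n₂/n₁ = 1.989/1.588 = 1.2525.
θ_B = arctan(1.2525) = 51.40°.

θ_B ≈ 51.40°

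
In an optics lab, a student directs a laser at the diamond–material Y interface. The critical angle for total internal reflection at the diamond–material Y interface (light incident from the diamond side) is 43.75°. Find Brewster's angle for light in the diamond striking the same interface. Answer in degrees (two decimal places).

sin θ_c = n₂/n₁, so n₂/n₁ = sin 43.75° = 0.6915.
Brewster: tan θ_B = n₂/n₁ = 0.6915.
θ_B = arctan(0.6915) = 34.66°.

θ_B ≈ 34.66°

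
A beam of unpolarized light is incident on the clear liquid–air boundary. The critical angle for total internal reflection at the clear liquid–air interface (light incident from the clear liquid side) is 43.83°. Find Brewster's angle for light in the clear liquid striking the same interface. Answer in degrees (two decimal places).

θ_B ≈ 34.70°

At the critical angle sin θ_c = n₂/n₁, giving n₂/n₁ = sin 43.83° = 0.6925.
Then tan θ_B = n₂/n₁ = 0.6925, so θ_B = arctan 0.6925 = 34.70°.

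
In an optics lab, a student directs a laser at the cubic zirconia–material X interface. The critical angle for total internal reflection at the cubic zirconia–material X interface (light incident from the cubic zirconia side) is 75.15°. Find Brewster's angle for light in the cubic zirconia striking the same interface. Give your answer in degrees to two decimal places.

θ_B ≈ 44.03°

At the critical angle sin θ_c = n₂/n₁, giving n₂/n₁ = sin 75.15° = 0.9666.
Then tan θ_B = n₂/n₁ = 0.9666, so θ_B = arctan 0.9666 = 44.03°.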